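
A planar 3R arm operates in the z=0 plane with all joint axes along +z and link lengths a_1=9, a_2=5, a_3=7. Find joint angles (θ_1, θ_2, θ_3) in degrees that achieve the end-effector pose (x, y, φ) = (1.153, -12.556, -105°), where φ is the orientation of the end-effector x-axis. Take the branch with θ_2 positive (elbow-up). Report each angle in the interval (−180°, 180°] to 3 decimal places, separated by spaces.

-95.808 134.995 -144.187

wrist centre = target − a_3·(cos φ, sin φ) = (2.9647, -5.7945)
cos θ_2 = (42.3661−9²−5²)/(2·9·5) = -0.7070; θ_2 = 134.9949° (elbow-up)
β = atan2(-5.7945,2.9647) = -62.9037°; ψ = atan2(3.5359,5.4648) = 32.9039°
θ_1 = β − ψ = -95.8076°
θ_3 = φ − θ_1 − θ_2 = -144.1873° (wrapped to (-180°,180°])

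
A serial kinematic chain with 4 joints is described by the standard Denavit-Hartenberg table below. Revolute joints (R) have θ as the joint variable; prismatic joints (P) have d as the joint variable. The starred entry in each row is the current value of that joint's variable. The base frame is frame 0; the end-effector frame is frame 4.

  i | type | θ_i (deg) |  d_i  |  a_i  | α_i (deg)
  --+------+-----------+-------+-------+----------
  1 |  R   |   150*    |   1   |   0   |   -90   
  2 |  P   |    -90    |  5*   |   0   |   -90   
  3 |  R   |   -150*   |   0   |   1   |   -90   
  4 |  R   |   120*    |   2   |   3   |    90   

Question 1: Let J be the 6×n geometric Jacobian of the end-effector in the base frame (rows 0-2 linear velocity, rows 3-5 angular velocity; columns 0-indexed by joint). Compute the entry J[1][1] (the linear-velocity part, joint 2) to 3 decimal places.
prismatic axis z_1 = (-0.5000,-0.8660,0.0000)
J_v[:, 1] = z_1; J_ω[:, 1] = (0,0,0)
entry J[1][1] = -0.8660

-0.866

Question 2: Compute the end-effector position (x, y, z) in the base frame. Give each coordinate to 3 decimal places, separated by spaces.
-0.991 -6.913 2.433

after link 1: o_1 = (0.0000, 0.0000, 1.0000)
after link 2: o_2 = (-2.5000, -4.3301, 1.0000)
after link 3: o_3 = (-2.7500, -4.7631, 0.1340)
after link 4: o_4 = (-0.9910, -6.9127, 2.4330)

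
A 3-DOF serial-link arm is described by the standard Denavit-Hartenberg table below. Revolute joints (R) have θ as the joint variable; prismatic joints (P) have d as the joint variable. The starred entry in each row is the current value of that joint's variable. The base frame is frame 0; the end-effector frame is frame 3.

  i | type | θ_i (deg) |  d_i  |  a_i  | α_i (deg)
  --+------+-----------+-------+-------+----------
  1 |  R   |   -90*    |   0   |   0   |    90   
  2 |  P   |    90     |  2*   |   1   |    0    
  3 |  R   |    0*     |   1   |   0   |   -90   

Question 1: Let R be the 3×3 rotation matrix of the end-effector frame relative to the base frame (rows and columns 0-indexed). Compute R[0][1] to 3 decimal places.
1.000

End-effector y-axis (col 1 of R) = (1.0000,0.0000,-0.0000)
R[0][1] = 1.0000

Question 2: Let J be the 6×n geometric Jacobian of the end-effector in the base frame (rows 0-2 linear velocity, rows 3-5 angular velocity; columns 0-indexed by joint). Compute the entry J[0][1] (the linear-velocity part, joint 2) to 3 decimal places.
prismatic axis z_1 = (-1.0000,-0.0000,0.0000)
J_v[:, 1] = z_1; J_ω[:, 1] = (0,0,0)
entry J[0][1] = -1.0000

-1.000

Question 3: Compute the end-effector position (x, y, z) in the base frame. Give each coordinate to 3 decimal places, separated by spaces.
after link 1: o_1 = (0.0000, 0.0000, 0.0000)
after link 2: o_2 = (-2.0000, -0.0000, 1.0000)
after link 3: o_3 = (-3.0000, -0.0000, 1.0000)

-3.000 -0.000 1.000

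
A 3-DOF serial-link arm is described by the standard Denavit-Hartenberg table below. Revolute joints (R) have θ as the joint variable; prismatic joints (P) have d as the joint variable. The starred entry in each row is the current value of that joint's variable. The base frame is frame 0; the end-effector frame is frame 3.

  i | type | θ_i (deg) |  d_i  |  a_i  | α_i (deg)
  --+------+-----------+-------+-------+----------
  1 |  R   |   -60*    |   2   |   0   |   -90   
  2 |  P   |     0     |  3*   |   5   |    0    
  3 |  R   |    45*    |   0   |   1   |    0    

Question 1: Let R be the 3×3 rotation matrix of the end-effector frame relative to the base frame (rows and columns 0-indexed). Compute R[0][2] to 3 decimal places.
0.866

End-effector z-axis (col 2 of R) = (0.8660,0.5000,0.0000)
R[0][2] = 0.8660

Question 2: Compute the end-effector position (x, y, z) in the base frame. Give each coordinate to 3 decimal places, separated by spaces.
after link 1: o_1 = (0.0000, 0.0000, 2.0000)
after link 2: o_2 = (5.0981, -2.8301, 2.0000)
after link 3: o_3 = (5.4516, -3.4425, 1.2929)

5.452 -3.442 1.293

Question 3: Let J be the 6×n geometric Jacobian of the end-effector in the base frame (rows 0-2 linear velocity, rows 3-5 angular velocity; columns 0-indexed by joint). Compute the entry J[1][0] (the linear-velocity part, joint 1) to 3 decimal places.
axis z_0 = ẑ; lever o_n−o_0 = (5.4516,-3.4425,1.2929)
cross product → J_v[:, 0] = (3.4425,5.4516,-0.0000)
J_ω[:, 0] = z_0
entry J[1][0] = 5.4516

5.452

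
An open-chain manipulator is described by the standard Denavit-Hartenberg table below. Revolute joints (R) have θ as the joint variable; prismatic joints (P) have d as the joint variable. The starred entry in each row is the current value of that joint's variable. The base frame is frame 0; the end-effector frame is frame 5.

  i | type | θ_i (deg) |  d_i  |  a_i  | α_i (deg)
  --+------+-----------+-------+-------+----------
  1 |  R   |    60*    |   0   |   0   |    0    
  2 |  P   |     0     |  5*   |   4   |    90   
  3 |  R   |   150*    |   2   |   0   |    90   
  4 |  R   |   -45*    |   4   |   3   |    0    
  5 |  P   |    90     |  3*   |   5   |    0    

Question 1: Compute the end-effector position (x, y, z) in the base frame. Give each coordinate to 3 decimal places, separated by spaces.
4.257 0.545 13.891

after link 1: o_1 = (0.0000, 0.0000, 0.0000)
after link 2: o_2 = (2.0000, 3.4641, 5.0000)
after link 3: o_3 = (3.7321, 2.4641, 5.0000)
after link 4: o_4 = (1.9764, 3.6658, 9.5248)
after link 5: o_5 = (4.2573, 0.5454, 13.8906)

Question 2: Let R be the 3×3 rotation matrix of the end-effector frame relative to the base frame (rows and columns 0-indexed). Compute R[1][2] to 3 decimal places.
End-effector z-axis (col 2 of R) = (0.2500,0.4330,0.8660)
R[1][2] = 0.4330

0.433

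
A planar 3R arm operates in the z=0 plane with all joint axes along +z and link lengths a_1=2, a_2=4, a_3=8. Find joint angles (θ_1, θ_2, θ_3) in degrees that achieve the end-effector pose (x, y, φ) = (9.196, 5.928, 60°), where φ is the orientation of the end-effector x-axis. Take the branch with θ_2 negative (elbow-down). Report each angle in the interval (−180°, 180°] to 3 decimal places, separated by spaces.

30.001 -60.005 90.004

wrist centre = target − a_3·(cos φ, sin φ) = (5.1960, -1.0002)
cos θ_2 = (27.9988−2²−4²)/(2·2·4) = 0.4999; θ_2 = -60.0049° (elbow-down)
β = atan2(-1.0002,5.1960) = -10.8959°; ψ = atan2(-3.4643,3.9997) = -40.8969°
θ_1 = β − ψ = 30.0010°
θ_3 = φ − θ_1 − θ_2 = 90.0039° (wrapped to (-180°,180°])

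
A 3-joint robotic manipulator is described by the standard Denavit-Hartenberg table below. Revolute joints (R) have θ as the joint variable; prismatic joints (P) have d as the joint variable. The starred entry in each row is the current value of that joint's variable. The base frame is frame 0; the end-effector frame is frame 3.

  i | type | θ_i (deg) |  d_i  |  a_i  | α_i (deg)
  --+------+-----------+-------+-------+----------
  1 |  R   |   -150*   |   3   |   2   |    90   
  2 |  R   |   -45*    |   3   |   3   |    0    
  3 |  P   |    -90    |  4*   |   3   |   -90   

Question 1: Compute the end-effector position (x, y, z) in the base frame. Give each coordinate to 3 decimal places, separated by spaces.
after link 1: o_1 = (-1.7321, -1.0000, 3.0000)
after link 2: o_2 = (-5.0692, 0.5374, 0.8787)
after link 3: o_3 = (-5.2321, 5.0622, -1.2426)

-5.232 5.062 -1.243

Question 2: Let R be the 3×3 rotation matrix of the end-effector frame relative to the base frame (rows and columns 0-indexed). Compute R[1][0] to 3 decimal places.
0.354

End-effector x-axis (col 0 of R) = (0.6124,0.3536,-0.7071)
R[1][0] = 0.3536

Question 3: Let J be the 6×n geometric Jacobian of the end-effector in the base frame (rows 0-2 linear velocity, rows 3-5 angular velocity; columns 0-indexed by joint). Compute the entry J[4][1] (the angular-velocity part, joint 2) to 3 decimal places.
0.866

axis z_1 = (-0.5000,0.8660,0.0000); lever o_n−o_1 = (-3.5000,6.0622,-4.2426)
cross product → J_v[:, 1] = (-3.6742,-2.1213,0.0000)
J_ω[:, 1] = z_1
entry J[4][1] = 0.8660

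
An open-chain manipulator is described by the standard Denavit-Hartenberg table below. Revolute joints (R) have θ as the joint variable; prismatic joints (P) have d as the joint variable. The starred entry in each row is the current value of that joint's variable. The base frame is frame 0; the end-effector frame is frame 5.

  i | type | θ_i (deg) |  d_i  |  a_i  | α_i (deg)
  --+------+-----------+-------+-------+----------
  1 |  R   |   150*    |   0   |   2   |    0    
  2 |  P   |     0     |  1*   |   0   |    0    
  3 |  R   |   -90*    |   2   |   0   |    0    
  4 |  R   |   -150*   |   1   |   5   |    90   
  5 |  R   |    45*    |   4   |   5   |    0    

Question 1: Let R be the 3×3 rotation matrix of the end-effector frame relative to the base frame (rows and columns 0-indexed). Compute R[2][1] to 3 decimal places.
0.707

End-effector y-axis (col 1 of R) = (0.0000,0.7071,0.7071)
R[2][1] = 0.7071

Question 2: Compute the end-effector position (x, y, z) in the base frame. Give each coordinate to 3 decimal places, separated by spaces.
after link 1: o_1 = (-1.7321, 1.0000, 0.0000)
after link 2: o_2 = (-1.7321, 1.0000, 1.0000)
after link 3: o_3 = (-1.7321, 1.0000, 3.0000)
after link 4: o_4 = (-1.7321, -4.0000, 4.0000)
after link 5: o_5 = (-5.7321, -7.5355, 7.5355)

-5.732 -7.536 7.536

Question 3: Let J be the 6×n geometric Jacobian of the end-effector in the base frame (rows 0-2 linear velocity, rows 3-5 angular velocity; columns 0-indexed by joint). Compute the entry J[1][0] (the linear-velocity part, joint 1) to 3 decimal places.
axis z_0 = ẑ; lever o_n−o_0 = (-5.7321,-7.5355,7.5355)
cross product → J_v[:, 0] = (7.5355,-5.7321,0.0000)
J_ω[:, 0] = z_0
entry J[1][0] = -5.7321

-5.732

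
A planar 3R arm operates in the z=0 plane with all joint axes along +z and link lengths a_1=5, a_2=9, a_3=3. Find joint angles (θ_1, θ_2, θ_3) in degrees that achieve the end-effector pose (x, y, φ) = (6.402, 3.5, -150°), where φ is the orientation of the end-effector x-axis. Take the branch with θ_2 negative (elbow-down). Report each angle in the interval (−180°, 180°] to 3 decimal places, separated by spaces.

89.999 -89.999 -150.000

wrist centre = target − a_3·(cos φ, sin φ) = (9.0001, 5.0000)
cos θ_2 = (106.0014−5²−9²)/(2·5·9) = 0.0000; θ_2 = -89.9991° (elbow-down)
β = atan2(5.0000,9.0001) = 29.0544°; ψ = atan2(-9.0000,5.0001) = -60.9447°
θ_1 = β − ψ = 89.9991°
θ_3 = φ − θ_1 − θ_2 = -150.0000° (wrapped to (-180°,180°])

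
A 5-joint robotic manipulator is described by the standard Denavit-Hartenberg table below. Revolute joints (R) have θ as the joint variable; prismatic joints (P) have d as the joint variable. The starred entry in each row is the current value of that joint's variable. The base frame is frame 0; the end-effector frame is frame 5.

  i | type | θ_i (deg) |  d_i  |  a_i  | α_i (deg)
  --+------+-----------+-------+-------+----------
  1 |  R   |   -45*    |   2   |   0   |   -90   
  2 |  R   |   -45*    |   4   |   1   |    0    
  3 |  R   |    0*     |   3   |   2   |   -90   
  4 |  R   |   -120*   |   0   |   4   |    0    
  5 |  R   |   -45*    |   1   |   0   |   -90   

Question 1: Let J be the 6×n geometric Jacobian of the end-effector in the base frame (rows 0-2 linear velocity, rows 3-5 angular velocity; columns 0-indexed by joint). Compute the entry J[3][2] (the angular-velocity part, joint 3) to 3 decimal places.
axis z_2 = (0.7071,0.7071,0.0000); lever o_n−o_2 = (5.0708,4.0708,-0.7071)
cross product → J_v[:, 2] = (-0.5000,0.5000,-0.7071)
J_ω[:, 2] = z_2
entry J[3][2] = 0.7071

0.707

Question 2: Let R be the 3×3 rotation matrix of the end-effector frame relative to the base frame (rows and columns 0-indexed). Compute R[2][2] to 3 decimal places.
End-effector z-axis (col 2 of R) = (0.8124,0.5536,0.1830)
R[2][2] = 0.1830

0.183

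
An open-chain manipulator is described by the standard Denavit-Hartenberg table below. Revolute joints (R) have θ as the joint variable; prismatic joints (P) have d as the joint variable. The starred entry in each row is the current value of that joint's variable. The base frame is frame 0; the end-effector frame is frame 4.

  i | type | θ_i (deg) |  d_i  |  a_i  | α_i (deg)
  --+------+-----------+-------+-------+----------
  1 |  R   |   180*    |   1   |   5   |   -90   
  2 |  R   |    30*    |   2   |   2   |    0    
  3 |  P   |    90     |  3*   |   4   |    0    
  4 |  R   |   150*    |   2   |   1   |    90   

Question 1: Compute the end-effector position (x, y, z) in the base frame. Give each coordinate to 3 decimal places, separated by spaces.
-4.732 -7.000 -2.464

after link 1: o_1 = (-5.0000, 0.0000, 1.0000)
after link 2: o_2 = (-6.7321, -2.0000, 0.0000)
after link 3: o_3 = (-4.7321, -5.0000, -3.4641)
after link 4: o_4 = (-4.7321, -7.0000, -2.4641)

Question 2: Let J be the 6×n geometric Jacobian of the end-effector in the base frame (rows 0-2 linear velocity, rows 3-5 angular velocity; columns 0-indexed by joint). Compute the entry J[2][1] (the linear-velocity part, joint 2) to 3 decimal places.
axis z_1 = (-0.0000,-1.0000,0.0000); lever o_n−o_1 = (0.2679,-7.0000,-3.4641)
cross product → J_v[:, 1] = (3.4641,-0.0000,0.2679)
J_ω[:, 1] = z_1
entry J[2][1] = 0.2679

0.268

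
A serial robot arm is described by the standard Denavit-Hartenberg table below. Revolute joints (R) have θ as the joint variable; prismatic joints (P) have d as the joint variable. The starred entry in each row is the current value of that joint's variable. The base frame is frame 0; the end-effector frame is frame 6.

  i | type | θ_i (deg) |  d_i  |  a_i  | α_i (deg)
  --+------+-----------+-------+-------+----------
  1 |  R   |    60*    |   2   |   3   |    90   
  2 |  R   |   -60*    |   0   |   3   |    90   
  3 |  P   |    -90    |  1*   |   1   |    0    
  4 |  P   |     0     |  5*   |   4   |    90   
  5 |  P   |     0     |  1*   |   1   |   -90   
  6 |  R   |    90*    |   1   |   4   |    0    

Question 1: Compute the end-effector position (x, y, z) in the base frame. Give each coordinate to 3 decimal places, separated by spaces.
-5.227 2.946 -6.696

after link 1: o_1 = (1.5000, 2.5981, 2.0000)
after link 2: o_2 = (2.2500, 3.8971, -0.5981)
after link 3: o_3 = (0.9510, 3.6471, -1.0981)
after link 4: o_4 = (-4.6782, 1.8971, -3.5981)
after link 5: o_5 = (-5.7942, 1.9641, -2.7321)
after link 6: o_6 = (-5.2272, 2.9462, -6.6962)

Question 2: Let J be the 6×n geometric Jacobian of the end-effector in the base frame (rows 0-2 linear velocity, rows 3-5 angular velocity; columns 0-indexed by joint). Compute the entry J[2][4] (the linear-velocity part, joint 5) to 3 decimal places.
0.866

prismatic axis z_4 = (-0.2500,-0.4330,0.8660)
J_v[:, 4] = z_4; J_ω[:, 4] = (0,0,0)
entry J[2][4] = 0.8660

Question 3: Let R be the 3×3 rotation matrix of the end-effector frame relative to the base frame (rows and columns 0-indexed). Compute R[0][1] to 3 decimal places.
0.866

End-effector y-axis (col 1 of R) = (0.8660,-0.5000,0.0000)
R[0][1] = 0.8660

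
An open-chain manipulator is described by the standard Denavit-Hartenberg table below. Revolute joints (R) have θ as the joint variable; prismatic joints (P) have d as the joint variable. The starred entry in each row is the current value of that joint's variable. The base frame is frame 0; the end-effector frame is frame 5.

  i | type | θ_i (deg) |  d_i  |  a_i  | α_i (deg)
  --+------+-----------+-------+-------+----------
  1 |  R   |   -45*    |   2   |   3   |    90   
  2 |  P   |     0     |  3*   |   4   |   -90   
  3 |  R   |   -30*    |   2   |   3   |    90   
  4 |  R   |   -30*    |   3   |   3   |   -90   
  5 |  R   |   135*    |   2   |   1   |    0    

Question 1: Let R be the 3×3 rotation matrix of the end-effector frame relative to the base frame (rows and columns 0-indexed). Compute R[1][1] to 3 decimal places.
End-effector y-axis (col 1 of R) = (-0.8415,0.4085,0.3536)
R[1][1] = 0.4085

0.408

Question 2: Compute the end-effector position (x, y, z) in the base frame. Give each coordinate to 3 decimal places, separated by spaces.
2.163 -13.446 4.586

after link 1: o_1 = (2.1213, -2.1213, 2.0000)
after link 2: o_2 = (2.8284, -7.0711, 2.0000)
after link 3: o_3 = (3.6049, -9.9688, 4.0000)
after link 4: o_4 = (1.3795, -13.2549, 2.5000)
after link 5: o_5 = (2.1629, -13.4463, 4.5856)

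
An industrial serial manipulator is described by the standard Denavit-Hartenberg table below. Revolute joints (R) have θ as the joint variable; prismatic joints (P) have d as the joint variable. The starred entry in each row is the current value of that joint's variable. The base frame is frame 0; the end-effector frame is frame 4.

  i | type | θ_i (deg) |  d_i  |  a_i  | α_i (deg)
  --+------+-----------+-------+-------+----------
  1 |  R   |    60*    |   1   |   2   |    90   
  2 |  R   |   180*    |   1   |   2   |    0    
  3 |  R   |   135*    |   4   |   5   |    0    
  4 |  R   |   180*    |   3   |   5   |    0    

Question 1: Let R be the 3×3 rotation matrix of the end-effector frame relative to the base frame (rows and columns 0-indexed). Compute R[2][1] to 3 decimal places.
-0.707

End-effector y-axis (col 1 of R) = (-0.3536,-0.6124,-0.7071)
R[2][1] = -0.7071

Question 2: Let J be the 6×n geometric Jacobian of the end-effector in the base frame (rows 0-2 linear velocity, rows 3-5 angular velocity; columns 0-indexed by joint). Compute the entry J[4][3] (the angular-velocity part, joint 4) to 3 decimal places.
-0.500

axis z_3 = (0.8660,-0.5000,0.0000); lever o_n−o_3 = (0.8303,-4.5619,3.5355)
cross product → J_v[:, 3] = (-1.7678,-3.0619,-3.5355)
J_ω[:, 3] = z_3
entry J[4][3] = -0.5000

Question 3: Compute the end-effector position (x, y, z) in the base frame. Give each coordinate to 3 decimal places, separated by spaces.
6.928 -4.000 1.000

after link 1: o_1 = (1.0000, 1.7321, 1.0000)
after link 2: o_2 = (0.8660, -0.5000, 1.0000)
after link 3: o_3 = (6.0979, 0.5619, -2.5355)
after link 4: o_4 = (6.9282, -4.0000, 1.0000)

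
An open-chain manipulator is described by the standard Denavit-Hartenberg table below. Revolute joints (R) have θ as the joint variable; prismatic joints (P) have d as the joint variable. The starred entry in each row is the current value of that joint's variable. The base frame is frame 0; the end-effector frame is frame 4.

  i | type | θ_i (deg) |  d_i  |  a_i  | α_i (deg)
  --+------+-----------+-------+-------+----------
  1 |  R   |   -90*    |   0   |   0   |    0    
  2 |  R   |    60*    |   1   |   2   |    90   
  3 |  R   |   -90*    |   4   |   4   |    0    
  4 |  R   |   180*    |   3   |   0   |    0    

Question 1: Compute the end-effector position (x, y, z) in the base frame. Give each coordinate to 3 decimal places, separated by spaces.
after link 1: o_1 = (0.0000, 0.0000, 0.0000)
after link 2: o_2 = (1.7321, -1.0000, 1.0000)
after link 3: o_3 = (-0.2679, -4.4641, -3.0000)
after link 4: o_4 = (-1.7679, -7.0622, -3.0000)

-1.768 -7.062 -3.000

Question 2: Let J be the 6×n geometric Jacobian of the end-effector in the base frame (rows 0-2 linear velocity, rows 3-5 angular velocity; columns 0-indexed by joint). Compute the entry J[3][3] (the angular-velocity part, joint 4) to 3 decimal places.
-0.500

axis z_3 = (-0.5000,-0.8660,0.0000); lever o_n−o_3 = (-1.5000,-2.5981,0.0000)
cross product → J_v[:, 3] = (0.0000,-0.0000,0.0000)
J_ω[:, 3] = z_3
entry J[3][3] = -0.5000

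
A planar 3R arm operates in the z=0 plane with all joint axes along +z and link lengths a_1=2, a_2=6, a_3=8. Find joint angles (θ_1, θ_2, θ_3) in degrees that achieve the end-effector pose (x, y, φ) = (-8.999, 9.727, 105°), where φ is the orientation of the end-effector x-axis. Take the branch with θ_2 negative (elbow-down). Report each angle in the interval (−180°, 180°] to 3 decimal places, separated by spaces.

wrist centre = target − a_3·(cos φ, sin φ) = (-6.9284, 1.9996)
cos θ_2 = (52.0018−2²−6²)/(2·2·6) = 0.5001; θ_2 = -59.9951° (elbow-down)
β = atan2(1.9996,-6.9284) = 163.9015°; ψ = atan2(-5.1959,5.0004) = -46.0982°
θ_1 = β − ψ = 209.9997°
θ_3 = φ − θ_1 − θ_2 = -45.0046° (wrapped to (-180°,180°])

-150.000 -59.995 -45.005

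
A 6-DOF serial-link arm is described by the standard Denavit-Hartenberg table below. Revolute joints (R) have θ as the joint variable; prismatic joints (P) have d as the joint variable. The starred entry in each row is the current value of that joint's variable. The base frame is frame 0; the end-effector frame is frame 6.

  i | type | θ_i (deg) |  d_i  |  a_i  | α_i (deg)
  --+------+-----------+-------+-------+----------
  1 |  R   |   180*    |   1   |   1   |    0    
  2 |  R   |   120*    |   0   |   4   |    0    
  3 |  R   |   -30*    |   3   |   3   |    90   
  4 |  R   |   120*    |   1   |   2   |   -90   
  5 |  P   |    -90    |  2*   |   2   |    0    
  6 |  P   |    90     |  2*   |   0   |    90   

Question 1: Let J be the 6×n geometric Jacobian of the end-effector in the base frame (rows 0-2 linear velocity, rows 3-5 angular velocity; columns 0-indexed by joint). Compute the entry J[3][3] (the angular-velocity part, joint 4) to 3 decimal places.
axis z_3 = (-1.0000,0.0000,0.0000); lever o_n−o_3 = (-3.0000,4.4641,-0.2679)
cross product → J_v[:, 3] = (-0.0000,-0.2679,-4.4641)
J_ω[:, 3] = z_3
entry J[3][3] = -1.0000

-1.000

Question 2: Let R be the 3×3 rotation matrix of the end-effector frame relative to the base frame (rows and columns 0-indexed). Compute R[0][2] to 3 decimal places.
End-effector z-axis (col 2 of R) = (-1.0000,0.0000,0.0000)
R[0][2] = -1.0000

-1.000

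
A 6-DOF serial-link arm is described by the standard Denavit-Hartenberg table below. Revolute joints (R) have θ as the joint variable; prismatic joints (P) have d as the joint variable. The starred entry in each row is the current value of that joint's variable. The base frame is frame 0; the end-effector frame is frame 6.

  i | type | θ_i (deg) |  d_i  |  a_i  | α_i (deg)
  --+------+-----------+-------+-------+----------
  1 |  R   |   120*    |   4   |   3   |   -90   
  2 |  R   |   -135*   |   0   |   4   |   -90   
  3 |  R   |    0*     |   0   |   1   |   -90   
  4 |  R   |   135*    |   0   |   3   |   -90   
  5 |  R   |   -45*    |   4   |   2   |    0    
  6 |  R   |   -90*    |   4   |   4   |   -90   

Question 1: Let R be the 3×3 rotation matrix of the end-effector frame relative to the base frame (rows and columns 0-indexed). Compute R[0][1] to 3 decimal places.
End-effector y-axis (col 1 of R) = (0.5000,-0.8660,0.0000)
R[0][1] = 0.5000

0.500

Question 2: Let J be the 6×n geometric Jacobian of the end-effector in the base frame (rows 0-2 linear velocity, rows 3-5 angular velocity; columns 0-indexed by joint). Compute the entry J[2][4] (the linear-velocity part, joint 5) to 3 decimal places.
axis z_4 = (-0.5000,0.8660,-0.0000); lever o_n−o_4 = (-0.3258,9.0495,1.4142)
cross product → J_v[:, 4] = (1.2247,0.7071,-4.2426)
J_ω[:, 4] = z_4
entry J[2][4] = -4.2426

-4.243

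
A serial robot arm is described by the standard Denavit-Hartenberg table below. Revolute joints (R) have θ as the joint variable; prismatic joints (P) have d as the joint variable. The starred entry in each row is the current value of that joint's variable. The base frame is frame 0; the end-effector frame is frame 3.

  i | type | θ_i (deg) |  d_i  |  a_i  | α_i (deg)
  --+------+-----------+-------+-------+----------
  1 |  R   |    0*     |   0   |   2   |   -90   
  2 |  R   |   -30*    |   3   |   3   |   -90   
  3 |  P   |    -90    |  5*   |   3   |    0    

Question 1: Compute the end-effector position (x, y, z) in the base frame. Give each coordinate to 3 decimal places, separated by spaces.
7.098 6.000 -2.830

after link 1: o_1 = (2.0000, 0.0000, 0.0000)
after link 2: o_2 = (4.5981, 3.0000, 1.5000)
after link 3: o_3 = (7.0981, 6.0000, -2.8301)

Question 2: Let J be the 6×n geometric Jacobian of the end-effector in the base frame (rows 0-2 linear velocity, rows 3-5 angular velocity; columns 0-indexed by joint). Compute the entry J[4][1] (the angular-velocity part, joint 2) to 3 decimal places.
axis z_1 = (0.0000,1.0000,0.0000); lever o_n−o_1 = (5.0981,6.0000,-2.8301)
cross product → J_v[:, 1] = (-2.8301,0.0000,-5.0981)
J_ω[:, 1] = z_1
entry J[4][1] = 1.0000

1.000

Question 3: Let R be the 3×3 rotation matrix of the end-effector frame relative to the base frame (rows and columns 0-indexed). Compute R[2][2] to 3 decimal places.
End-effector z-axis (col 2 of R) = (0.5000,0.0000,-0.8660)
R[2][2] = -0.8660

-0.866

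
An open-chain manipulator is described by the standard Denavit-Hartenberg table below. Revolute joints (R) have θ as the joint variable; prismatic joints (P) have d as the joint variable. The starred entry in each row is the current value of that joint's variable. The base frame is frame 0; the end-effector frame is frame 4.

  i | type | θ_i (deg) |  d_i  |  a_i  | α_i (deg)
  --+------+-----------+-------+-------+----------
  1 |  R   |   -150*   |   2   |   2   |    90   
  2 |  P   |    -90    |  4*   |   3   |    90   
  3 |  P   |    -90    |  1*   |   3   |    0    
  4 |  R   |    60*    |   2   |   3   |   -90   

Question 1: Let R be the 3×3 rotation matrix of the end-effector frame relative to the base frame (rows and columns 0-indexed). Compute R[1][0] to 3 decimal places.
End-effector x-axis (col 0 of R) = (0.2500,-0.4330,-0.8660)
R[1][0] = -0.4330

-0.433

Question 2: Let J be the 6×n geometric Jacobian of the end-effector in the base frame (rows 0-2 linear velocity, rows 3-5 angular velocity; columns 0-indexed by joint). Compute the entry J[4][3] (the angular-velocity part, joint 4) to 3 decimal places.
0.500

axis z_3 = (0.8660,0.5000,-0.0000); lever o_n−o_3 = (2.4821,-0.2990,-2.5981)
cross product → J_v[:, 3] = (-1.2990,2.2500,-1.5000)
J_ω[:, 3] = z_3
entry J[4][3] = 0.5000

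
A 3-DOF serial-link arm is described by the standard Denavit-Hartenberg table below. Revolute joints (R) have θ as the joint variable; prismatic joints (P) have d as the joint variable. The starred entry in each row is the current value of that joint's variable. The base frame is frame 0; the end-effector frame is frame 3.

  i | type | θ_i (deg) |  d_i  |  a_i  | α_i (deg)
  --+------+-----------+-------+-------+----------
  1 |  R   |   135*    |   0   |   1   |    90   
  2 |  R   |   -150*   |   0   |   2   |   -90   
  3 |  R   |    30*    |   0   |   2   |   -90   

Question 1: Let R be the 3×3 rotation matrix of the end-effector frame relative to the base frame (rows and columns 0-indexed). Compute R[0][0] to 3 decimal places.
0.177

End-effector x-axis (col 0 of R) = (0.1768,-0.8839,-0.4330)
R[0][0] = 0.1768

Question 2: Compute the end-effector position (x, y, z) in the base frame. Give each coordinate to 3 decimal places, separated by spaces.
0.871 -2.285 -1.866

after link 1: o_1 = (-0.7071, 0.7071, 0.0000)
after link 2: o_2 = (0.5176, -0.5176, -1.0000)
after link 3: o_3 = (0.8712, -2.2854, -1.8660)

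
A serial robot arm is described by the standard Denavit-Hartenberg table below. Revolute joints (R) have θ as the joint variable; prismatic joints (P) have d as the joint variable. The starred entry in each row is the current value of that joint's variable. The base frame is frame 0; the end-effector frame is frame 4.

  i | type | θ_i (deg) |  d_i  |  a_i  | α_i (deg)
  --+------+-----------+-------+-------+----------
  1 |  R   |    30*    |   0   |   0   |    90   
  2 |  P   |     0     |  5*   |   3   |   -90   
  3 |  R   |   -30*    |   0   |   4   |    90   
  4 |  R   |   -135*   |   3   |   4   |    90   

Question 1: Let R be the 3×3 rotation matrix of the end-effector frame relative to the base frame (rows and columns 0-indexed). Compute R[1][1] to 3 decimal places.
-1.000

End-effector y-axis (col 1 of R) = (0.0000,-1.0000,0.0000)
R[1][1] = -1.0000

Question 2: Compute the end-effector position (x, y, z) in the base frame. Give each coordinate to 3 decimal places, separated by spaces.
6.270 -5.830 -2.828

after link 1: o_1 = (0.0000, 0.0000, 0.0000)
after link 2: o_2 = (5.0981, -2.8301, 0.0000)
after link 3: o_3 = (9.0981, -2.8301, 0.0000)
after link 4: o_4 = (6.2696, -5.8301, -2.8284)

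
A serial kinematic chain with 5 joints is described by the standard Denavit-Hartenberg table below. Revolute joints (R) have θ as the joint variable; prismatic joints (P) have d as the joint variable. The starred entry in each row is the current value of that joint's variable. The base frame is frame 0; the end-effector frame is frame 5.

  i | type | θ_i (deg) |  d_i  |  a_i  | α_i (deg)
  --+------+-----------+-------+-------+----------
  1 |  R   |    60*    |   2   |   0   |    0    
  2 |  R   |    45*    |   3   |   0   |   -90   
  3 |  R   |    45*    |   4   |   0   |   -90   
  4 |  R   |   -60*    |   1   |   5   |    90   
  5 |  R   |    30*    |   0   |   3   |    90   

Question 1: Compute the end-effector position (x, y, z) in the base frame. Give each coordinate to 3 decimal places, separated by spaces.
-10.457 -1.851 0.546

after link 1: o_1 = (0.0000, 0.0000, 2.0000)
after link 2: o_2 = (0.0000, 0.0000, 5.0000)
after link 3: o_3 = (-3.8637, -1.0353, 5.0000)
after link 4: o_4 = (-8.3208, -1.1315, 2.5251)
after link 5: o_5 = (-10.4574, -1.8511, 0.5459)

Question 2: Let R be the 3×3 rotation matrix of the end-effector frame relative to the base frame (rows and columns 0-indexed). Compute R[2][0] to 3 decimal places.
-0.660

End-effector x-axis (col 0 of R) = (-0.7122,-0.2399,-0.6597)
R[2][0] = -0.6597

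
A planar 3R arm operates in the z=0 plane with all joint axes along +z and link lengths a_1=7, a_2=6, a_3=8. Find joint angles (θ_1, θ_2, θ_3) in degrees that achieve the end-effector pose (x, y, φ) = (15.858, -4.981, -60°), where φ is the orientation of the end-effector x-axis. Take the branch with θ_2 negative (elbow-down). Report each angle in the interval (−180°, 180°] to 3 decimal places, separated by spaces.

29.997 -44.993 -45.004

wrist centre = target − a_3·(cos φ, sin φ) = (11.8580, 1.9472)
cos θ_2 = (144.4038−7²−6²)/(2·7·6) = 0.7072; θ_2 = -44.9934° (elbow-down)
β = atan2(1.9472,11.8580) = 9.3253°; ψ = atan2(-4.2422,11.2431) = -20.6720°
θ_1 = β − ψ = 29.9974°
θ_3 = φ − θ_1 − θ_2 = -45.0039° (wrapped to (-180°,180°])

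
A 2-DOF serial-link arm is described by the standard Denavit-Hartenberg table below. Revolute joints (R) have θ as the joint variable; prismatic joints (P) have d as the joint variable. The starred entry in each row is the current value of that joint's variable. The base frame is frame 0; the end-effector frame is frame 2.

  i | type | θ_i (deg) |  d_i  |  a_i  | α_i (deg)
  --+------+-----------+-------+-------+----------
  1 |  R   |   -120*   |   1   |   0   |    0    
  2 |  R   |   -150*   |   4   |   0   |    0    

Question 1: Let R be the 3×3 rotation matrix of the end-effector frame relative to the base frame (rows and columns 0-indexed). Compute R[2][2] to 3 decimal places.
End-effector z-axis (col 2 of R) = (0.0000,0.0000,1.0000)
R[2][2] = 1.0000

1.000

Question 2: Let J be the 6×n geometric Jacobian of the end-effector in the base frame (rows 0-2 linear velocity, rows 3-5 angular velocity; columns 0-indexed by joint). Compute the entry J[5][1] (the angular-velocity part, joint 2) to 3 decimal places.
axis z_1 = (0.0000,0.0000,1.0000); lever o_n−o_1 = (0.0000,0.0000,4.0000)
cross product → J_v[:, 1] = (0.0000,0.0000,0.0000)
J_ω[:, 1] = z_1
entry J[5][1] = 1.0000

1.000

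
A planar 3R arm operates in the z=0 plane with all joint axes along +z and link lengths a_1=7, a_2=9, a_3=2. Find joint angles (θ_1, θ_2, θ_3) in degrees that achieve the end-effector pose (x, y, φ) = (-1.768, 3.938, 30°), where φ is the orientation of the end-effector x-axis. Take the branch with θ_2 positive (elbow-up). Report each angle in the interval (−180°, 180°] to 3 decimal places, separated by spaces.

wrist centre = target − a_3·(cos φ, sin φ) = (-3.5001, 2.9380)
cos θ_2 = (20.8822−7²−9²)/(2·7·9) = -0.8660; θ_2 = 149.9987° (elbow-up)
β = atan2(2.9380,-3.5001) = 139.9894°; ψ = atan2(4.5002,-0.7941) = 100.0077°
θ_1 = β − ψ = 39.9816°
θ_3 = φ − θ_1 − θ_2 = -159.9803° (wrapped to (-180°,180°])

39.982 149.999 -159.980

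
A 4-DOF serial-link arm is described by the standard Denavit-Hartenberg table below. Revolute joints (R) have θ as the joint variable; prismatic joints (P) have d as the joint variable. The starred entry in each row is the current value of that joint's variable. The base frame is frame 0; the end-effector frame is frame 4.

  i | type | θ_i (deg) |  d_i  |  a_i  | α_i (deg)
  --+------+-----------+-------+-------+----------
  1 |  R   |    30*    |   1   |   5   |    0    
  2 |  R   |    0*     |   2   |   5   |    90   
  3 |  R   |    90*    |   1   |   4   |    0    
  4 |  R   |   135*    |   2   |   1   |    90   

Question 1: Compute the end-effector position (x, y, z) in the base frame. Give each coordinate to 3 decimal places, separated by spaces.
9.548 2.048 6.293

after link 1: o_1 = (4.3301, 2.5000, 1.0000)
after link 2: o_2 = (8.6603, 5.0000, 3.0000)
after link 3: o_3 = (9.1603, 4.1340, 7.0000)
after link 4: o_4 = (9.5479, 2.0484, 6.2929)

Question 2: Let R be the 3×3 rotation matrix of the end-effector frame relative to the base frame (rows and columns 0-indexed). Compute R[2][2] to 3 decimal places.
0.707

End-effector z-axis (col 2 of R) = (-0.6124,-0.3536,0.7071)
R[2][2] = 0.7071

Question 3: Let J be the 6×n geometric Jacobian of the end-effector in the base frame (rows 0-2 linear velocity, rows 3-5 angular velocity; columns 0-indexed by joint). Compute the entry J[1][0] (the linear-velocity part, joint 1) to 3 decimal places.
axis z_0 = ẑ; lever o_n−o_0 = (9.5479,2.0484,6.2929)
cross product → J_v[:, 0] = (-2.0484,9.5479,0.0000)
J_ω[:, 0] = z_0
entry J[1][0] = 9.5479

9.548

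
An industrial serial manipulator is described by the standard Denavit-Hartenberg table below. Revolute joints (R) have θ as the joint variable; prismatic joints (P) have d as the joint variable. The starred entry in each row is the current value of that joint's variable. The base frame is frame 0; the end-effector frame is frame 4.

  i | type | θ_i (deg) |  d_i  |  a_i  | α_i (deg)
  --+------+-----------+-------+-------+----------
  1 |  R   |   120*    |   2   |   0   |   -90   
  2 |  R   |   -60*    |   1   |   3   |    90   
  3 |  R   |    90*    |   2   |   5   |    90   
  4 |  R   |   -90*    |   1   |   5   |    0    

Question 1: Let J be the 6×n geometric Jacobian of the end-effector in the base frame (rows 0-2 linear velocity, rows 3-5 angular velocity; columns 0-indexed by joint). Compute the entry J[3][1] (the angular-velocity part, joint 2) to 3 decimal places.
axis z_1 = (-0.8660,-0.5000,0.0000); lever o_n−o_1 = (-7.4952,0.9821,1.9641)
cross product → J_v[:, 1] = (-0.9821,1.7010,-4.5981)
J_ω[:, 1] = z_1
entry J[3][1] = -0.8660

-0.866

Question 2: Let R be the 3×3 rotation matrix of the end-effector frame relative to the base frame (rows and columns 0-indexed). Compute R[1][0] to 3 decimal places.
End-effector x-axis (col 0 of R) = (-0.4330,0.7500,-0.5000)
R[1][0] = 0.7500

0.750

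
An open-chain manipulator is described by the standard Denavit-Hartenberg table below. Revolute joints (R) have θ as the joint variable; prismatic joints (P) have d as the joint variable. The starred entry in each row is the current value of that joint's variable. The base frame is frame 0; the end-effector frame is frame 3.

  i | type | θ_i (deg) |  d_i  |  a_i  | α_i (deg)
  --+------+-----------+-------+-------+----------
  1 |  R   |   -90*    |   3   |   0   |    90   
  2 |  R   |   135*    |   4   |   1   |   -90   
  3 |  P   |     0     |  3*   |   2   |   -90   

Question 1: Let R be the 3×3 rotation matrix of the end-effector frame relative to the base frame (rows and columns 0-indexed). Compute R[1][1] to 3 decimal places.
-0.707

End-effector y-axis (col 1 of R) = (0.0000,-0.7071,0.7071)
R[1][1] = -0.7071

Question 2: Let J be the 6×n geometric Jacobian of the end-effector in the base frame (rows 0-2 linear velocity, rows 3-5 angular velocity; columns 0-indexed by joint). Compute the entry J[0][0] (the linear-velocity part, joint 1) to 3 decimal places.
axis z_0 = ẑ; lever o_n−o_0 = (-4.0000,4.2426,3.0000)
cross product → J_v[:, 0] = (-4.2426,-4.0000,0.0000)
J_ω[:, 0] = z_0
entry J[0][0] = -4.2426

-4.243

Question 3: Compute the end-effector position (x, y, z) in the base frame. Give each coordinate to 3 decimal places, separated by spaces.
-4.000 4.243 3.000

after link 1: o_1 = (0.0000, 0.0000, 3.0000)
after link 2: o_2 = (-4.0000, 0.7071, 3.7071)
after link 3: o_3 = (-4.0000, 4.2426, 3.0000)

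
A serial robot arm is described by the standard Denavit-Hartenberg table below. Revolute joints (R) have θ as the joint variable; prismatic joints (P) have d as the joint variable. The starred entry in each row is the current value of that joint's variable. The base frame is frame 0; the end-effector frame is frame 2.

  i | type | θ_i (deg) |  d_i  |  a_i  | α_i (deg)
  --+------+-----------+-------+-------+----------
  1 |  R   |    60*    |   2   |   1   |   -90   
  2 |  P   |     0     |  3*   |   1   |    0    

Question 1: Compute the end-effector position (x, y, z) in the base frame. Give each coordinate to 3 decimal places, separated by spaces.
after link 1: o_1 = (0.5000, 0.8660, 2.0000)
after link 2: o_2 = (-1.5981, 3.2321, 2.0000)

-1.598 3.232 2.000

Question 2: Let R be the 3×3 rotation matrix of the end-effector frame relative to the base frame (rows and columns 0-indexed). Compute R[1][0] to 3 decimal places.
End-effector x-axis (col 0 of R) = (0.5000,0.8660,0.0000)
R[1][0] = 0.8660

0.866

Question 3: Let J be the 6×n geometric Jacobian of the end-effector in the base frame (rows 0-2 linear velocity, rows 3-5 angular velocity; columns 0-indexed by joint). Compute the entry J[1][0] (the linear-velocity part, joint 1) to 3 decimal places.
axis z_0 = ẑ; lever o_n−o_0 = (-1.5981,3.2321,2.0000)
cross product → J_v[:, 0] = (-3.2321,-1.5981,0.0000)
J_ω[:, 0] = z_0
entry J[1][0] = -1.5981

-1.598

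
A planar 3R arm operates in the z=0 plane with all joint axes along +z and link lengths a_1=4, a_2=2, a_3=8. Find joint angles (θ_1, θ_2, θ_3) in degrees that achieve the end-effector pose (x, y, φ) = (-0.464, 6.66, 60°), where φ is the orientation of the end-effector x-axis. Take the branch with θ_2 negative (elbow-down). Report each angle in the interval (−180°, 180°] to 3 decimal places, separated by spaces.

wrist centre = target − a_3·(cos φ, sin φ) = (-4.4640, -0.2682)
cos θ_2 = (19.9992−4²−2²)/(2·4·2) = -0.0000; θ_2 = -90.0028° (elbow-down)
β = atan2(-0.2682,-4.4640) = -176.5617°; ψ = atan2(-2.0000,3.9999) = -26.5656°
θ_1 = β − ψ = -149.9961°
θ_3 = φ − θ_1 − θ_2 = -60.0011° (wrapped to (-180°,180°])

-149.996 -90.003 -60.001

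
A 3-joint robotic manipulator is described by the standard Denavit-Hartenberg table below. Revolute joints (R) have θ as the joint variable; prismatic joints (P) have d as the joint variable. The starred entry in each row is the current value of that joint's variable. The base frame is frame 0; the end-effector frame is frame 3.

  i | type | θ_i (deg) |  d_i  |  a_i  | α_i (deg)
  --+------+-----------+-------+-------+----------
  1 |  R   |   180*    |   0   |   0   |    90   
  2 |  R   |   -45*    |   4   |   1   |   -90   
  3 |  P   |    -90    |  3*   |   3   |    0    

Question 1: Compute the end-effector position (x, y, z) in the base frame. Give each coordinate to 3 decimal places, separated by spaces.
-2.828 7.000 1.414

after link 1: o_1 = (0.0000, 0.0000, 0.0000)
after link 2: o_2 = (-0.7071, 4.0000, -0.7071)
after link 3: o_3 = (-2.8284, 7.0000, 1.4142)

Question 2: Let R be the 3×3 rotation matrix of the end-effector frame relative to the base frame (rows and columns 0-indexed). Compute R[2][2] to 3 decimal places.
0.707

End-effector z-axis (col 2 of R) = (-0.7071,0.0000,0.7071)
R[2][2] = 0.7071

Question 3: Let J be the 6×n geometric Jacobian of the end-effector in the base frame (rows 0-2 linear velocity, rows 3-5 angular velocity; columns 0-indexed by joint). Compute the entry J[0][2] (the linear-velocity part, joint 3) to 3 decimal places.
prismatic axis z_2 = (-0.7071,0.0000,0.7071)
J_v[:, 2] = z_2; J_ω[:, 2] = (0,0,0)
entry J[0][2] = -0.7071

-0.707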